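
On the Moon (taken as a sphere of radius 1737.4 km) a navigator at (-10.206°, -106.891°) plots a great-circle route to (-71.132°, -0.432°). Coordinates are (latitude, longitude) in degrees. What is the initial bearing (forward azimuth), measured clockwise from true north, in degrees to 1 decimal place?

With φ₁ = -0.1781, φ₂ = -1.2415, Δλ = 1.8581 rad, the forward-azimuth formula gives
θ = atan2( sin Δλ cos φ₂ , cos φ₁ sin φ₂ − sin φ₁ cos φ₂ cos Δλ ) = atan2(0.3101, -0.9475) = 161.88°.
So the initial bearing is 161.9°.

161.9°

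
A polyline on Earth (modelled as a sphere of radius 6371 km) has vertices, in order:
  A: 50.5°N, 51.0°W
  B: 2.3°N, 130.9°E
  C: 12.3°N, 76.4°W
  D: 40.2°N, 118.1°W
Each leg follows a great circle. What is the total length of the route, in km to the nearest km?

35846 km

Leg A→B: central angle 2.2196 rad, distance 14141.2 km.
Leg B→C: central angle 2.6041 rad, distance 16590.4 km.
Leg C→D: central angle 0.8028 rad, distance 5114.7 km.
Total: 14141.2 + 16590.4 + 5114.7 ≈ 35846 km.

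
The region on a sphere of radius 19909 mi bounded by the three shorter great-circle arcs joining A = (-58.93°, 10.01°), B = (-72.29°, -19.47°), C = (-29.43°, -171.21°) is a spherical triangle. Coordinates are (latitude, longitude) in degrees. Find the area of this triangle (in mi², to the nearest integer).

56647212 mi²

Side lengths (central angles): a = 1.3339, b = 1.5993, c = 0.3091 rad; semiperimeter s = 1.6211.
By l'Huilier's theorem, tan(E/4) = √[tan(s/2) tan((s−a)/2) tan((s−b)/2) tan((s−c)/2)], giving spherical excess E = 0.1429 rad.
Area = E·R² = 0.1429 × (19909)² ≈ 56647212 mi².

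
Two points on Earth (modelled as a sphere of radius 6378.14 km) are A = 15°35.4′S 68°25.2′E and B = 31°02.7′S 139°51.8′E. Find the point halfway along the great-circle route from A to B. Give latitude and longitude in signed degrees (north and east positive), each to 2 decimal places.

Central angle δ = 1.1579 rad. Interpolating on the sphere with fraction f = 0.5:
P = [sin((1−f)δ)·A + sin(fδ)·B] / sin δ = 0.5974·A + 0.5974·B in Cartesian coordinates,
giving P = (-0.1796, 0.8650, -0.4686), i.e. latitude -27.94°, longitude 101.73°.

-27.94°, 101.73°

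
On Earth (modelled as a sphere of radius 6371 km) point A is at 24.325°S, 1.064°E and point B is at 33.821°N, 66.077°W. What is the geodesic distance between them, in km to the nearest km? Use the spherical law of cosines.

9594 km

With latitudes φ₁ = -24.325°, φ₂ = 33.821° and longitude difference Δλ = -67.141°:
cos c = sin φ₁ sin φ₂ + cos φ₁ cos φ₂ cos Δλ = (-0.4119)(0.5566) + (0.9112)(0.8308)(0.3885) = 0.06481,
so c = arccos(0.06481) = 1.50594 rad.
Distance = R·c = 6371 × 1.5059 ≈ 9594 km.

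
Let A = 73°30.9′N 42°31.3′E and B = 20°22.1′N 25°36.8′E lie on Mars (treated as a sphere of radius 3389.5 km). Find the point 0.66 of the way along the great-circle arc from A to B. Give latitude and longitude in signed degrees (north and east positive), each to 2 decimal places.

Central angle δ = 0.9419 rad. Interpolating on the sphere with fraction f = 0.66:
P = [sin((1−f)δ)·A + sin(fδ)·B] / sin δ = 0.3893·A + 0.7202·B in Cartesian coordinates,
giving P = (0.6902, 0.3665, 0.6239), i.e. latitude 38.60°, longitude 27.97°.

38.60°, 27.97°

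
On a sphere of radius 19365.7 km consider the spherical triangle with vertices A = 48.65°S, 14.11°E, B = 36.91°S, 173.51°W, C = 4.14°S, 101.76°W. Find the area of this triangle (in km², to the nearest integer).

566659938 km²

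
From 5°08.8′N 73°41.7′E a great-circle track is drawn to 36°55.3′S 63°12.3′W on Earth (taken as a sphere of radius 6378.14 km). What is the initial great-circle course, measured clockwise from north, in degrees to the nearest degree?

Δλ = -136.900° = -2.3894 rad.
y = sin Δλ · cos φ₂ = (-0.6833)(0.7995) = -0.5462
x = cos φ₁ sin φ₂ − sin φ₁ cos φ₂ cos Δλ = (0.9960)(-0.6007) − (0.0897)(0.7995)(-0.7302) = -0.5459
θ = atan2(y, x) = -134.98°; adding 360° gives 225°.

225°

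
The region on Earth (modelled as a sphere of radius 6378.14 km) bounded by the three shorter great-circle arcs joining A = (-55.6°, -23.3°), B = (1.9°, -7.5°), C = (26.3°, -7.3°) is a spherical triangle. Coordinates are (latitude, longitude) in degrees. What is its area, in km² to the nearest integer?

Side lengths (central angles): a = 0.4259, b = 1.4492, c = 1.0287 rad; semiperimeter s = 1.4519.
By l'Huilier's theorem, tan(E/4) = √[tan(s/2) tan((s−a)/2) tan((s−b)/2) tan((s−c)/2)], giving spherical excess E = 0.0478 rad.
Area = E·R² = 0.0478 × (6378.14)² ≈ 1944651 km².

1944651 km²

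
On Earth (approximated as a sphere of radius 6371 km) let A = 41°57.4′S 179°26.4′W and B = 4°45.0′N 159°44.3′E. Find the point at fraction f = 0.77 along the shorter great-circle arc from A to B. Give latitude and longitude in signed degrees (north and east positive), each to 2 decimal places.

-6.14°, 163.71°

Central angle δ = 0.8798 rad. Interpolating on the sphere with fraction f = 0.77:
P = [sin((1−f)δ)·A + sin(fδ)·B] / sin δ = 0.2608·A + 0.8134·B in Cartesian coordinates,
giving P = (-0.9544, 0.2788, -0.1070), i.e. latitude -6.14°, longitude 163.71°.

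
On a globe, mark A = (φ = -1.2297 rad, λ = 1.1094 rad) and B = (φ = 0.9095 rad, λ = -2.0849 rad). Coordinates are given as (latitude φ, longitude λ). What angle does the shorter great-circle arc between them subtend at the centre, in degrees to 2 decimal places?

161.60°

Let φ₁ = -1.2297 rad, φ₂ = 0.9095 rad, and Δλ = 3.0889 rad.
Haversine: a = sin²(Δφ/2) + cos φ₁ cos φ₂ sin²(Δλ/2) = 0.7691 + (0.3345)(0.6141)(0.9993) = 0.97444.
Central angle c = 2·arcsin(√a) = 2.82049 rad.
So the angular separation is 161.60°.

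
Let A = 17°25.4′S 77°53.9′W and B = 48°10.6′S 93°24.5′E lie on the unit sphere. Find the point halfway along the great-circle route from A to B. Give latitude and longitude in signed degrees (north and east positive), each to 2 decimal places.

-73.39°, -59.03°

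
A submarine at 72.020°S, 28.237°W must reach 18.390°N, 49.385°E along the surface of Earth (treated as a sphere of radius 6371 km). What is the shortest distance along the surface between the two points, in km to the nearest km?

11534 km

With latitudes φ₁ = -72.020°, φ₂ = 18.390° and longitude difference Δλ = 77.622°:
cos c = sin φ₁ sin φ₂ + cos φ₁ cos φ₂ cos Δλ = (-0.9512)(0.3155) + (0.3087)(0.9489)(0.2144) = -0.23729,
so c = arccos(-0.23729) = 1.81037 rad.
Distance = R·c = 6371 × 1.8104 ≈ 11534 km.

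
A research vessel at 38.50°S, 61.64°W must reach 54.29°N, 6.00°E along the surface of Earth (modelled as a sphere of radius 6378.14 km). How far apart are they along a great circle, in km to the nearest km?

With latitudes φ₁ = -38.500°, φ₂ = 54.290° and longitude difference Δλ = 67.640°:
cos c = sin φ₁ sin φ₂ + cos φ₁ cos φ₂ cos Δλ = (-0.6225)(0.8120) + (0.7826)(0.5837)(0.3804) = -0.33169,
so c = arccos(-0.33169) = 1.90890 rad.
Distance = R·c = 6378.14 × 1.9089 ≈ 12175 km.

12175 km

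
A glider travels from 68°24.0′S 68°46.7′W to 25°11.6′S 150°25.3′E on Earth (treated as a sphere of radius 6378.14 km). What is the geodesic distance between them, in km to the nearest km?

Let φ₁ = -1.1938 rad, φ₂ = -0.4397 rad, and Δλ = -2.4574 rad.
cos c = sin φ₁ sin φ₂ + cos φ₁ cos φ₂ cos Δλ = (-0.9298)(-0.4257) + (0.3681)(0.9049)(-0.7749) = 0.13764,
so c = arccos(0.13764) = 1.43272 rad.
Distance = R·c = 6378.14 × 1.4327 ≈ 9138 km.

9138 km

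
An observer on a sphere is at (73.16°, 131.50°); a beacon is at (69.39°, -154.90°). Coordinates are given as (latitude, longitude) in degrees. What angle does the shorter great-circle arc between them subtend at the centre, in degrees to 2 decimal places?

22.38°

In radians: φ₁ = 1.2769, φ₂ = 1.2111, Δλ = 73.600° = 1.2846 rad.
Haversine: a = sin²(Δφ/2) + cos φ₁ cos φ₂ sin²(Δλ/2) = 0.0011 + (0.2897)(0.3520)(0.3588) = 0.03767.
Central angle c = 2·arcsin(√a) = 0.39068 rad.
So the angular separation is 22.38°.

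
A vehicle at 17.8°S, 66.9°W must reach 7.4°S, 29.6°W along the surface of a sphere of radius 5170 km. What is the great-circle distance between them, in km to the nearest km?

In radians: φ₁ = -0.3107, φ₂ = -0.1292, Δλ = 37.300° = 0.6510 rad.
Haversine: a = sin²(Δφ/2) + cos φ₁ cos φ₂ sin²(Δλ/2) = 0.0082 + (0.9521)(0.9917)(0.1023) = 0.10477.
Central angle c = 2·arcsin(√a) = 0.65924 rad.
Distance = R·c = 5170 × 0.6592 ≈ 3408 km.

3408 km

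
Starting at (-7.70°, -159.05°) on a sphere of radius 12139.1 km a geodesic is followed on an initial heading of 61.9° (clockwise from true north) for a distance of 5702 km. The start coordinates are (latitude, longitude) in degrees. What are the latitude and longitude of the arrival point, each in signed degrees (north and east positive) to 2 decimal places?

Angular distance δ = d/R = 5702/12139.1 = 0.46972 rad; initial bearing θ = 1.0804 rad.
sin φ₂ = sin φ₁ cos δ + cos φ₁ sin δ cos θ = (-0.1340)(0.8917) + (0.9910)(0.4526)(0.4710) = 0.0918, so φ₂ = 5.27°.
Δλ = atan2(sin θ sin δ cos φ₁, cos δ − sin φ₁ sin φ₂) = atan2(0.3957, 0.9040) = 23.639°.
λ₂ = -159.050° + 23.639° = -135.41°.

5.27°, -135.41°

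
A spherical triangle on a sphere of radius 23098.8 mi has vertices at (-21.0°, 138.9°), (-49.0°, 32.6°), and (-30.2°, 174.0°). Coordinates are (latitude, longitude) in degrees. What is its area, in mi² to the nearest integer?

288138406 mi²

Side lengths (central angles): a = 1.6343, b = 0.5728, c = 1.4721 rad; semiperimeter s = 1.8396.
By l'Huilier's theorem, tan(E/4) = √[tan(s/2) tan((s−a)/2) tan((s−b)/2) tan((s−c)/2)], giving spherical excess E = 0.5400 rad.
Area = E·R² = 0.5400 × (23098.8)² ≈ 288138406 mi².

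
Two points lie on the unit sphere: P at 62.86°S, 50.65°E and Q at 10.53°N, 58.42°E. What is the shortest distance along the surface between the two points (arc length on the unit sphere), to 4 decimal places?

1.2852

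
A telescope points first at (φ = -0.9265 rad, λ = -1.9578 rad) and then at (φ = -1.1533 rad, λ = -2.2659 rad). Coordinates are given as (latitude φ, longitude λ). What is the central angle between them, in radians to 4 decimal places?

Let φ₁ = -0.9265 rad, φ₂ = -1.1533 rad, and Δλ = -0.3081 rad.
cos c = sin φ₁ sin φ₂ + cos φ₁ cos φ₂ cos Δλ = (-0.7995)(-0.9141) + (0.6006)(0.4055)(0.9529) = 0.96292,
so c = arccos(0.96292) = 0.27316 rad.
So the angular separation is 0.2732 rad.

0.2732 rad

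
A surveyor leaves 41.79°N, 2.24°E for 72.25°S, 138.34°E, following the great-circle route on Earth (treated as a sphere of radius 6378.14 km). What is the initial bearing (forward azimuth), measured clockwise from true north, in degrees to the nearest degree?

159°

Δλ = 136.100° = 2.3754 rad.
y = sin Δλ · cos φ₂ = (0.6934)(0.3049) = 0.2114
x = cos φ₁ sin φ₂ − sin φ₁ cos φ₂ cos Δλ = (0.7456)(-0.9524) − (0.6664)(0.3049)(-0.7206) = -0.5637
θ = atan2(y, x) = 159.44°, so the bearing is 159°.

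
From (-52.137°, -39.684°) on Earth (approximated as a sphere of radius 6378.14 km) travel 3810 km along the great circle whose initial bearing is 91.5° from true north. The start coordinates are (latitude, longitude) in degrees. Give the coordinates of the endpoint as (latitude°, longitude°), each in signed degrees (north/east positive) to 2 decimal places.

Angular distance δ = d/R = 3810/6378.14 = 0.59735 rad; initial bearing θ = 1.5970 rad.
sin φ₂ = sin φ₁ cos δ + cos φ₁ sin δ cos θ = (-0.7895)(0.8268) + (0.6138)(0.5625)(-0.0262) = -0.6618, so φ₂ = -41.44°.
Δλ = atan2(sin θ sin δ cos φ₁, cos δ − sin φ₁ sin φ₂) = atan2(0.3451, 0.3043) = 48.591°.
λ₂ = -39.684° + 48.591° = 8.91°.

-41.44°, 8.91°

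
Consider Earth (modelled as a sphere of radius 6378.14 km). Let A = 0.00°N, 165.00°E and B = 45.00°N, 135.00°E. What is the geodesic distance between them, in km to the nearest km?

5815 km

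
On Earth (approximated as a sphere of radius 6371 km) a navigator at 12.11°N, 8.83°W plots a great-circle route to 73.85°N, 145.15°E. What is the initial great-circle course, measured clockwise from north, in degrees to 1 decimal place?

7.0°

With φ₁ = 0.2114, φ₂ = 1.2889, Δλ = 2.6875 rad, the forward-azimuth formula gives
θ = atan2( sin Δλ cos φ₂ , cos φ₁ sin φ₂ − sin φ₁ cos φ₂ cos Δλ ) = atan2(0.1220, 0.9916) = 7.02°.
So the initial bearing is 7.0°.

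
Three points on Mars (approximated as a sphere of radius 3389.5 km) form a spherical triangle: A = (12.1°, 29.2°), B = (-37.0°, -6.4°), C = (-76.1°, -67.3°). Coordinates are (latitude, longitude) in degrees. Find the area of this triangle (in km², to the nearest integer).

3101560 km²

Side lengths (central angles): a = 0.8264, b = 1.8029, c = 1.0370 rad; semiperimeter s = 1.8332.
By l'Huilier's theorem, tan(E/4) = √[tan(s/2) tan((s−a)/2) tan((s−b)/2) tan((s−c)/2)], giving spherical excess E = 0.2700 rad.
Area = E·R² = 0.2700 × (3389.5)² ≈ 3101560 km².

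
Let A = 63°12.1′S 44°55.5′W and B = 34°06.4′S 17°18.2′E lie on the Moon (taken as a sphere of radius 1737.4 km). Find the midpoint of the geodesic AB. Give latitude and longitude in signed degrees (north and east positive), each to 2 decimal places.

-52.58°, -3.72°

The central angle between A and B is δ = 0.8306 rad.
With f = 0.5, the slerp weights are sin((1−f)δ)/sin δ = 0.5464 and sin(fδ)/sin δ = 0.5464.
Weighted sum of the unit vectors: (0.5464)·(0.3192,-0.3184,-0.8926) + (0.5464)·(0.7905,0.2463,-0.5607) = (0.6064, -0.0394, -0.7942).
Converting back: φ = atan2(z, √(x²+y²)) = -52.58°, λ = atan2(y, x) = -3.72°.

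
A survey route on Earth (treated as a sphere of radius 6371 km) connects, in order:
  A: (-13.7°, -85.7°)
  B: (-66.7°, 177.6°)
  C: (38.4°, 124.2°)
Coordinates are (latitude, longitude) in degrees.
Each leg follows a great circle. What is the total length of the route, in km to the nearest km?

Leg A→B: central angle 1.3972 rad, distance 8901.8 km.
Leg B→C: central angle 1.9667 rad, distance 12530.0 km.
Total: 8901.8 + 12530.0 ≈ 21432 km.

21432 km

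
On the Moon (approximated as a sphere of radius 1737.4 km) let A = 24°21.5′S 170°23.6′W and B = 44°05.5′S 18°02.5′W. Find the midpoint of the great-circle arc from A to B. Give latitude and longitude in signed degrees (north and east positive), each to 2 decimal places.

-68.71°, -119.90°

Central angle δ = 1.8677 rad. Interpolating on the sphere with fraction f = 0.5:
P = [sin((1−f)δ)·A + sin(fδ)·B] / sin δ = 0.8407·A + 0.8407·B in Cartesian coordinates,
giving P = (-0.1810, -0.3148, -0.9317), i.e. latitude -68.71°, longitude -119.90°.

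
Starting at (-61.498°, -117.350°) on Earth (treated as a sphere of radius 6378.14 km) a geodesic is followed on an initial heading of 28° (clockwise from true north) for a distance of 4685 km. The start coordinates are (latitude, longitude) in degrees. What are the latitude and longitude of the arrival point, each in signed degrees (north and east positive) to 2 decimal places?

-21.70°, -97.55°

Angular distance δ = d/R = 4685/6378.14 = 0.73454 rad; initial bearing θ = 0.4887 rad.
sin φ₂ = sin φ₁ cos δ + cos φ₁ sin δ cos θ = (-0.8788)(0.7421) + (0.4772)(0.6702)(0.8829) = -0.3698, so φ₂ = -21.70°.
Δλ = atan2(sin θ sin δ cos φ₁, cos δ − sin φ₁ sin φ₂) = atan2(0.1502, 0.4172) = 19.796°.
λ₂ = -117.350° + 19.796° = -97.55°.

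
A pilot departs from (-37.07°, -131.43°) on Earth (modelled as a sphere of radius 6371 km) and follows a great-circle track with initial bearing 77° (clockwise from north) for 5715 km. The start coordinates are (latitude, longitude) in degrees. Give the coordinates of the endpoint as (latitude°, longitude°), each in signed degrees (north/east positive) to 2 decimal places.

-13.64°, -79.84°

Angular distance δ = d/R = 5715/6371 = 0.89703 rad; initial bearing θ = 1.3439 rad.
sin φ₂ = sin φ₁ cos δ + cos φ₁ sin δ cos θ = (-0.6028)(0.6239) + (0.7979)(0.7815)(0.2250) = -0.2358, so φ₂ = -13.64°.
Δλ = atan2(sin θ sin δ cos φ₁, cos δ − sin φ₁ sin φ₂) = atan2(0.6076, 0.4818) = 51.587°.
λ₂ = -131.430° + 51.587° = -79.84°.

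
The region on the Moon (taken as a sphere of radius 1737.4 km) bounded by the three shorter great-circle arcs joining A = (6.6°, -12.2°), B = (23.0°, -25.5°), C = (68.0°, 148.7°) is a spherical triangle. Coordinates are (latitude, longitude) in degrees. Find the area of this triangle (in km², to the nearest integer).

Side lengths (central angles): a = 1.5516, b = 1.8184, c = 0.3631 rad; semiperimeter s = 1.8665.
By l'Huilier's theorem, tan(E/4) = √[tan(s/2) tan((s−a)/2) tan((s−b)/2) tan((s−c)/2)], giving spherical excess E = 0.2775 rad.
Area = E·R² = 0.2775 × (1737.4)² ≈ 837529 km².

837529 km²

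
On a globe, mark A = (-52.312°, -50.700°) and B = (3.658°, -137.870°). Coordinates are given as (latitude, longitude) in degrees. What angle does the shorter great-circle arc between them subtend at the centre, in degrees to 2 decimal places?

91.17°

Let φ₁ = -0.9130 rad, φ₂ = 0.0638 rad, and Δλ = -1.5214 rad.
Haversine: a = sin²(Δφ/2) + cos φ₁ cos φ₂ sin²(Δλ/2) = 0.2202 + (0.6114)(0.9980)(0.4753) = 0.51018.
Central angle c = 2·arcsin(√a) = 1.59116 rad.
So the angular separation is 91.17°.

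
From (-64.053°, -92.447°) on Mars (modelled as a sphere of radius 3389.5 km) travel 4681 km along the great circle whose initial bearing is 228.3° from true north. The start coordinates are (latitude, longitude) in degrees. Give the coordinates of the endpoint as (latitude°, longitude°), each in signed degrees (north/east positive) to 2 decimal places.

-27.09°, 143.00°

Angular distance δ = d/R = 4681/3389.5 = 1.38103 rad; initial bearing θ = 3.9846 rad.
sin φ₂ = sin φ₁ cos δ + cos φ₁ sin δ cos θ = (-0.8992)(0.1886) + (0.4375)(0.9820)(-0.6652) = -0.4555, so φ₂ = -27.09°.
Δλ = atan2(sin θ sin δ cos φ₁, cos δ − sin φ₁ sin φ₂) = atan2(-0.3208, -0.2209) = -124.551°.
λ₂ = -92.447° − 124.551° = -217.00° → 143.00° after wrapping to (−180°, 180°].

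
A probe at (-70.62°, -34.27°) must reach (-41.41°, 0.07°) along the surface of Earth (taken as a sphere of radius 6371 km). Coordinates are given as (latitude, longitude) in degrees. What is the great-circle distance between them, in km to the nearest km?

3776 km

In radians: φ₁ = -1.2326, φ₂ = -0.7227, Δλ = 34.340° = 0.5993 rad.
cos c = sin φ₁ sin φ₂ + cos φ₁ cos φ₂ cos Δλ = (-0.9433)(-0.6614) + (0.3318)(0.7500)(0.8257) = 0.82946,
so c = arccos(0.82946) = 0.59266 rad.
Distance = R·c = 6371 × 0.5927 ≈ 3776 km.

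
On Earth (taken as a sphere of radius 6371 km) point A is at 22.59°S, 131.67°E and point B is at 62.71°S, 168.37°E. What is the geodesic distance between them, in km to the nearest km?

5237 km

Let φ₁ = -0.3943 rad, φ₂ = -1.0945 rad, and Δλ = 0.6405 rad.
cos c = sin φ₁ sin φ₂ + cos φ₁ cos φ₂ cos Δλ = (-0.3841)(-0.8887) + (0.9233)(0.4585)(0.8018) = 0.68078,
so c = arccos(0.68078) = 0.82196 rad.
Distance = R·c = 6371 × 0.8220 ≈ 5237 km.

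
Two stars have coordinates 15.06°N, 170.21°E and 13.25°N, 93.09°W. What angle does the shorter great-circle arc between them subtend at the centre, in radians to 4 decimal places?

Let φ₁ = 0.2628 rad, φ₂ = 0.2313 rad, and Δλ = 1.6877 rad.
Haversine: a = sin²(Δφ/2) + cos φ₁ cos φ₂ sin²(Δλ/2) = 0.0002 + (0.9657)(0.9734)(0.5583) = 0.52506.
Central angle c = 2·arcsin(√a) = 1.62093 rad.
So the angular separation is 1.6209 rad.

1.6209 rad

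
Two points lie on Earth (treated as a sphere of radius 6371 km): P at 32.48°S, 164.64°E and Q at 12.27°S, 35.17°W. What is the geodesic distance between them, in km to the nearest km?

14612 km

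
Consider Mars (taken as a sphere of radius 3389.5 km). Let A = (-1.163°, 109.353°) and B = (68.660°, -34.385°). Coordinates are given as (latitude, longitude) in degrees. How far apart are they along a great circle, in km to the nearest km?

6401 km

In radians: φ₁ = -0.0203, φ₂ = 1.1983, Δλ = -143.738° = -2.5087 rad.
cos c = sin φ₁ sin φ₂ + cos φ₁ cos φ₂ cos Δλ = (-0.0203)(0.9314) + (0.9998)(0.3639)(-0.8063) = -0.31227,
so c = arccos(-0.31227) = 1.88837 rad.
Distance = R·c = 3389.5 × 1.8884 ≈ 6401 km.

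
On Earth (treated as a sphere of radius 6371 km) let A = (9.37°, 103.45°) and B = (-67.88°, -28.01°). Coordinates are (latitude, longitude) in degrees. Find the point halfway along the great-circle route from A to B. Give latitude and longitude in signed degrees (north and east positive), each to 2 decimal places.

-44.04°, 82.51°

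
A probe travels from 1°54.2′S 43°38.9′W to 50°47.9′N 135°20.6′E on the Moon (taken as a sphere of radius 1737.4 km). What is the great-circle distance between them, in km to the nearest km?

3975 km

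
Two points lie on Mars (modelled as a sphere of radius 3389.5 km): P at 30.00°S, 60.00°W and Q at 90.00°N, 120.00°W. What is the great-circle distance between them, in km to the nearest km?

In radians: φ₁ = -0.5236, φ₂ = 1.5708, Δλ = -60.000° = -1.0472 rad.
cos c = sin φ₁ sin φ₂ + cos φ₁ cos φ₂ cos Δλ = (-0.5000)(1.0000) + (0.8660)(0.0000)(0.5000) = -0.50000,
so c = arccos(-0.50000) = 2.09440 rad.
Distance = R·c = 3389.5 × 2.0944 ≈ 7099 km.

7099 km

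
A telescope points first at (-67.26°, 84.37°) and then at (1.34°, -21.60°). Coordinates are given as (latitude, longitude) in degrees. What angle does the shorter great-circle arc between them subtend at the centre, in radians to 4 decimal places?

Let φ₁ = -1.1739 rad, φ₂ = 0.0234 rad, and Δλ = -1.8495 rad.
Haversine: a = sin²(Δφ/2) + cos φ₁ cos φ₂ sin²(Δλ/2) = 0.3176 + (0.3866)(0.9997)(0.6376) = 0.56395.
Central angle c = 2·arcsin(√a) = 1.69904 rad.
So the angular separation is 1.6990 rad.

1.6990 rad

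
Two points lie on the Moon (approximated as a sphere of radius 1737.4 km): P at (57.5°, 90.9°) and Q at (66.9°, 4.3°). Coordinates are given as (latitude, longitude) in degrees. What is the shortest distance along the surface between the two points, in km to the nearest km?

Let φ₁ = 1.0036 rad, φ₂ = 1.1676 rad, and Δλ = -1.5115 rad.
cos c = sin φ₁ sin φ₂ + cos φ₁ cos φ₂ cos Δλ = (0.8434)(0.9198) + (0.5373)(0.3923)(0.0593) = 0.78827,
so c = arccos(0.78827) = 0.66280 rad.
Distance = R·c = 1737.4 × 0.6628 ≈ 1152 km.

1152 km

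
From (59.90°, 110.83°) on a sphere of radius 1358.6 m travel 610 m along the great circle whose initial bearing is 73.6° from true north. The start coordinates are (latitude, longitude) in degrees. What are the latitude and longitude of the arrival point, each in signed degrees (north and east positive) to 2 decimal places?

Angular distance δ = d/R = 610/1358.6 = 0.44899 rad; initial bearing θ = 1.2846 rad.
sin φ₂ = sin φ₁ cos δ + cos φ₁ sin δ cos θ = (0.8652)(0.9009) + (0.5015)(0.4341)(0.2823) = 0.8409, so φ₂ = 57.23°.
Δλ = atan2(sin θ sin δ cos φ₁, cos δ − sin φ₁ sin φ₂) = atan2(0.2088, 0.1734) = 50.294°.
λ₂ = 110.830° + 50.294° = 161.12°.

57.23°, 161.12°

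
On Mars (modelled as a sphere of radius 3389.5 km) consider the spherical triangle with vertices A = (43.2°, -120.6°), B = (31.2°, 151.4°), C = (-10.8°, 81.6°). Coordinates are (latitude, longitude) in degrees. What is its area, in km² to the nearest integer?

8011009 km²

Side lengths (central angles): a = 1.3765, b = 2.4836, c = 1.1849 rad; semiperimeter s = 2.5225.
By l'Huilier's theorem, tan(E/4) = √[tan(s/2) tan((s−a)/2) tan((s−b)/2) tan((s−c)/2)], giving spherical excess E = 0.6973 rad.
Area = E·R² = 0.6973 × (3389.5)² ≈ 8011009 km².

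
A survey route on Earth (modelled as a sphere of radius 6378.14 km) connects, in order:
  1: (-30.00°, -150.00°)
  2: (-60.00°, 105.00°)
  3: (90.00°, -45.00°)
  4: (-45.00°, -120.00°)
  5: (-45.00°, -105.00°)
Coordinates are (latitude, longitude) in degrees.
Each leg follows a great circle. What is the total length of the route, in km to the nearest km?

Leg 1→2: central angle 1.2441 rad, distance 7934.9 km.
Leg 2→3: central angle 2.6180 rad, distance 16697.9 km.
Leg 3→4: central angle 2.3562 rad, distance 15028.1 km.
Leg 4→5: central angle 0.1849 rad, distance 1179.0 km.
Total: 7934.9 + 16697.9 + 15028.1 + 1179.0 ≈ 40840 km.

40840 km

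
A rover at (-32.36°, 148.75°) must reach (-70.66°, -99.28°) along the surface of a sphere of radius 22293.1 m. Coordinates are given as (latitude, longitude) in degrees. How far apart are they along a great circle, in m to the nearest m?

With latitudes φ₁ = -32.360°, φ₂ = -70.660° and longitude difference Δλ = 111.970°:
cos c = sin φ₁ sin φ₂ + cos φ₁ cos φ₂ cos Δλ = (-0.5352)(-0.9436) + (0.8447)(0.3312)(-0.3741) = 0.40038,
so c = arccos(0.40038) = 1.15887 rad.
Distance = R·c = 22293.1 × 1.1589 ≈ 25835 m.

25835 m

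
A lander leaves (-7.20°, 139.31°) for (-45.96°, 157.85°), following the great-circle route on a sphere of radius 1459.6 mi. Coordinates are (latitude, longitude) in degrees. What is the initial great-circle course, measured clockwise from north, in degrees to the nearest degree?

161°

Δλ = 18.540° = 0.3236 rad.
y = sin Δλ · cos φ₂ = (0.3180)(0.6952) = 0.2210
x = cos φ₁ sin φ₂ − sin φ₁ cos φ₂ cos Δλ = (0.9921)(-0.7189) − (-0.1253)(0.6952)(0.9481) = -0.6306
θ = atan2(y, x) = 160.68°, so the bearing is 161°.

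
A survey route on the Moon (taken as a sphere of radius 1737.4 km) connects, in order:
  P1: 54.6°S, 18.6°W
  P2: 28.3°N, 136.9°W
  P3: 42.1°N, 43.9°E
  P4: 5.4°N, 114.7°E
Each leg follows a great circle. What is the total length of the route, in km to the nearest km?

9421 km

Leg P1→P2: central angle 2.2501 rad, distance 3909.3 km.
Leg P2→P3: central angle 1.9128 rad, distance 3323.3 km.
Leg P3→P4: central angle 1.2598 rad, distance 2188.8 km.
Total: 3909.3 + 3323.3 + 2188.8 ≈ 9421 km.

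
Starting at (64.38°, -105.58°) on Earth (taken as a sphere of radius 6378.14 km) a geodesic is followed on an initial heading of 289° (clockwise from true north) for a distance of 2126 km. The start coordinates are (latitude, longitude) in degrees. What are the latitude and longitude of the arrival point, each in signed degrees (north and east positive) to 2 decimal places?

63.91°, -150.29°

Angular distance δ = d/R = 2126/6378.14 = 0.33333 rad; initial bearing θ = 5.0440 rad.
sin φ₂ = sin φ₁ cos δ + cos φ₁ sin δ cos θ = (0.9017)(0.9450) + (0.4324)(0.3272)(0.3256) = 0.8981, so φ₂ = 63.91°.
Δλ = atan2(sin θ sin δ cos φ₁, cos δ − sin φ₁ sin φ₂) = atan2(-0.1338, 0.1351) = -44.706°.
λ₂ = -105.580° − 44.706° = -150.29°.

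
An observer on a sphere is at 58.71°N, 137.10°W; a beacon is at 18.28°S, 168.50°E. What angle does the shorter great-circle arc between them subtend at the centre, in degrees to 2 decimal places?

88.91°

In radians: φ₁ = 1.0247, φ₂ = -0.3190, Δλ = -54.400° = -0.9495 rad.
Haversine: a = sin²(Δφ/2) + cos φ₁ cos φ₂ sin²(Δλ/2) = 0.3874 + (0.5194)(0.9495)(0.2089) = 0.49048.
Central angle c = 2·arcsin(√a) = 1.55175 rad.
So the angular separation is 88.91°.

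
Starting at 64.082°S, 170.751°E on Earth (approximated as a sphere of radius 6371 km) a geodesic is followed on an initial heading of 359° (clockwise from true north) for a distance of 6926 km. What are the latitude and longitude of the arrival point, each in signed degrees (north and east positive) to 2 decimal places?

Angular distance δ = d/R = 6926/6371 = 1.08711 rad; initial bearing θ = 6.2657 rad.
sin φ₂ = sin φ₁ cos δ + cos φ₁ sin δ cos θ = (-0.8994)(0.4650) + (0.4371)(0.8853)(0.9998) = -0.0314, so φ₂ = -1.80°.
Δλ = atan2(sin θ sin δ cos φ₁, cos δ − sin φ₁ sin φ₂) = atan2(-0.0068, 0.4368) = -0.886°.
λ₂ = 170.751° − 0.886° = 169.87°.

-1.80°, 169.87°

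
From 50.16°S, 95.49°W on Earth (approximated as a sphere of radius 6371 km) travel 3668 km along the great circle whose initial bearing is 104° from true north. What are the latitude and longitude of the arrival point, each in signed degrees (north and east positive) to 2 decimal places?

Angular distance δ = d/R = 3668/6371 = 0.57573 rad; initial bearing θ = 1.8151 rad.
sin φ₂ = sin φ₁ cos δ + cos φ₁ sin δ cos θ = (-0.7678)(0.8388) + (0.6406)(0.5445)(-0.2419) = -0.7284, so φ₂ = -46.76°.
Δλ = atan2(sin θ sin δ cos φ₁, cos δ − sin φ₁ sin φ₂) = atan2(0.3384, 0.2795) = 50.451°.
λ₂ = -95.490° + 50.451° = -45.04°.

-46.76°, -45.04°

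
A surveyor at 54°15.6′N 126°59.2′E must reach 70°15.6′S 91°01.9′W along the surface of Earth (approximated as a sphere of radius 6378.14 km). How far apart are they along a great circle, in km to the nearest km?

17459 km

With latitudes φ₁ = 54.260°, φ₂ = -70.260° and longitude difference Δλ = 141.982°:
cos c = sin φ₁ sin φ₂ + cos φ₁ cos φ₂ cos Δλ = (0.8117)(-0.9412) + (0.5841)(0.3378)(-0.7878) = -0.91940,
so c = arccos(-0.91940) = 2.73735 rad.
Distance = R·c = 6378.14 × 2.7374 ≈ 17459 km.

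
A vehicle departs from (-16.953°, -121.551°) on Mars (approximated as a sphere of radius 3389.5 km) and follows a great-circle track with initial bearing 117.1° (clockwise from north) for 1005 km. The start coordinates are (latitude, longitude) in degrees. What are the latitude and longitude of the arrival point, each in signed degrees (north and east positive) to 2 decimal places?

-23.97°, -105.01°

Angular distance δ = d/R = 1005/3389.5 = 0.29650 rad; initial bearing θ = 2.0438 rad.
sin φ₂ = sin φ₁ cos δ + cos φ₁ sin δ cos θ = (-0.2916)(0.9564) + (0.9565)(0.2922)(-0.4555) = -0.4062, so φ₂ = -23.97°.
Δλ = atan2(sin θ sin δ cos φ₁, cos δ − sin φ₁ sin φ₂) = atan2(0.2488, 0.8379) = 16.537°.
λ₂ = -121.551° + 16.537° = -105.01°.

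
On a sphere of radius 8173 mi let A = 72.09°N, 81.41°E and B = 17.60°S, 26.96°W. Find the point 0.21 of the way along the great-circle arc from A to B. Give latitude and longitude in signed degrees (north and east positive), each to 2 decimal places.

Central angle δ = 1.9607 rad. Interpolating on the sphere with fraction f = 0.21:
P = [sin((1−f)δ)·A + sin(fδ)·B] / sin δ = 1.0809·A + 0.4327·B in Cartesian coordinates,
giving P = (0.4173, 0.1417, 0.8977), i.e. latitude 63.85°, longitude 18.76°.

63.85°, 18.76°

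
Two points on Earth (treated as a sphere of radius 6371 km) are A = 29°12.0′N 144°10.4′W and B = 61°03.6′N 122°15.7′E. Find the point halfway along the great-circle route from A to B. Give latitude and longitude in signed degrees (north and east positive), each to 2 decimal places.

54.52°, -173.99°

Central angle δ = 1.1585 rad. Interpolating on the sphere with fraction f = 0.5:
P = [sin((1−f)δ)·A + sin(fδ)·B] / sin δ = 0.5975·A + 0.5975·B in Cartesian coordinates,
giving P = (-0.5772, -0.0608, 0.8143), i.e. latitude 54.52°, longitude -173.99°.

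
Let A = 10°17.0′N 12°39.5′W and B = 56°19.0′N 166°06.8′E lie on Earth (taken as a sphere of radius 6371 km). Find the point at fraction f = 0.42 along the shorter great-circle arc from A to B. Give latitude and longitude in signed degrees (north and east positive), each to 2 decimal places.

57.90°, -11.63°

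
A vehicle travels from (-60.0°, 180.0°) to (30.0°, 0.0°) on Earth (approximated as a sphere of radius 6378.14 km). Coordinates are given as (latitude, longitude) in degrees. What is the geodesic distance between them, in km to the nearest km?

With latitudes φ₁ = -60.000°, φ₂ = 30.000° and longitude difference Δλ = -180.000°:
cos c = sin φ₁ sin φ₂ + cos φ₁ cos φ₂ cos Δλ = (-0.8660)(0.5000) + (0.5000)(0.8660)(-1.0000) = -0.86603,
so c = arccos(-0.86603) = 2.61799 rad.
Distance = R·c = 6378.14 × 2.6180 ≈ 16698 km.

16698 km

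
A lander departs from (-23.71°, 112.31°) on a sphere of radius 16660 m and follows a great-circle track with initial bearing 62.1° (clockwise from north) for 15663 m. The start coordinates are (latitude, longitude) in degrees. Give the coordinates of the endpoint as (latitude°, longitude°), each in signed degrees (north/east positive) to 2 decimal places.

Angular distance δ = d/R = 15663/16660 = 0.94016 rad; initial bearing θ = 1.0838 rad.
sin φ₂ = sin φ₁ cos δ + cos φ₁ sin δ cos θ = (-0.4021)(0.5897) + (0.9156)(0.8077)(0.4679) = 0.1089, so φ₂ = 6.25°.
Δλ = atan2(sin θ sin δ cos φ₁, cos δ − sin φ₁ sin φ₂) = atan2(0.6535, 0.6335) = 45.893°.
λ₂ = 112.310° + 45.893° = 158.20°.

6.25°, 158.20°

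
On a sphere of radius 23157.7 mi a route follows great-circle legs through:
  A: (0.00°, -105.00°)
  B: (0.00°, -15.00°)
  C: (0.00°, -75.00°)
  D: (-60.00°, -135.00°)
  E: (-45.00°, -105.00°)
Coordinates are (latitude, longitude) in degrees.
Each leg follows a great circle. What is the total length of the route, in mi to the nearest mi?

100562 mi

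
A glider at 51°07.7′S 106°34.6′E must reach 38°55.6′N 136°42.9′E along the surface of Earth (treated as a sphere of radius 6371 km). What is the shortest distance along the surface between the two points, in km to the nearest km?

10434 km

With latitudes φ₁ = -51.128°, φ₂ = 38.927° and longitude difference Δλ = 30.138°:
cos c = sin φ₁ sin φ₂ + cos φ₁ cos φ₂ cos Δλ = (-0.7786)(0.6283) + (0.6276)(0.7780)(0.8648) = -0.06696,
so c = arccos(-0.06696) = 1.63781 rad.
Distance = R·c = 6371 × 1.6378 ≈ 10434 km.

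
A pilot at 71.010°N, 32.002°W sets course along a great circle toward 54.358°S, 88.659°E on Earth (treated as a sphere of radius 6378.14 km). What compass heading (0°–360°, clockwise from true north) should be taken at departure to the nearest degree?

88°

With φ₁ = 1.2394, φ₂ = -0.9487, Δλ = 2.1059 rad, the forward-azimuth formula gives
θ = atan2( sin Δλ cos φ₂ , cos φ₁ sin φ₂ − sin φ₁ cos φ₂ cos Δλ ) = atan2(0.5013, 0.0165) = 88.11°.
So the initial bearing is 88°.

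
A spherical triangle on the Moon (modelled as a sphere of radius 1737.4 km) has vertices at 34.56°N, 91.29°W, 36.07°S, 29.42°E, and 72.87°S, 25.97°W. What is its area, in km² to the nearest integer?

Side lengths (central angles): a = 0.7984, b = 2.0273, c = 2.3103 rad; semiperimeter s = 2.5680.
By l'Huilier's theorem, tan(E/4) = √[tan(s/2) tan((s−a)/2) tan((s−b)/2) tan((s−c)/2)], giving spherical excess E = 1.4722 rad.
Area = E·R² = 1.4722 × (1737.4)² ≈ 4444057 km².

4444057 km²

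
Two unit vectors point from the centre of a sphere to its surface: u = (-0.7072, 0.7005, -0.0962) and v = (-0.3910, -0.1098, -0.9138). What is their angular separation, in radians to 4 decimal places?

u·v = 0.2875; |u| = 1.0000, |v| = 1.0000.
cos θ = (u·v)/(|u||v|) = 0.2875, so θ = 1.2792 rad.

1.2792 rad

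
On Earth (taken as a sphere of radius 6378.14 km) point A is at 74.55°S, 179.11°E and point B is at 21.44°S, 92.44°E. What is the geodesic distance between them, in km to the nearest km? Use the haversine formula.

Let φ₁ = -1.3011 rad, φ₂ = -0.3742 rad, and Δλ = -1.5127 rad.
Haversine: a = sin²(Δφ/2) + cos φ₁ cos φ₂ sin²(Δλ/2) = 0.1999 + (0.2664)(0.9308)(0.4710) = 0.31664.
Central angle c = 2·arcsin(√a) = 1.19531 rad.
Distance = R·c = 6378.14 × 1.1953 ≈ 7624 km.

7624 km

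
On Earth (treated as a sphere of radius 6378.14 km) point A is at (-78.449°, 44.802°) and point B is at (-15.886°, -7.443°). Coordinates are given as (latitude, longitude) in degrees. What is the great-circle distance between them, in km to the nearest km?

7490 km

Let φ₁ = -1.3692 rad, φ₂ = -0.2773 rad, and Δλ = -0.9118 rad.
cos c = sin φ₁ sin φ₂ + cos φ₁ cos φ₂ cos Δλ = (-0.9797)(-0.2737) + (0.2002)(0.9618)(0.6123) = 0.38610,
so c = arccos(0.38610) = 1.17439 rad.
Distance = R·c = 6378.14 × 1.1744 ≈ 7490 km.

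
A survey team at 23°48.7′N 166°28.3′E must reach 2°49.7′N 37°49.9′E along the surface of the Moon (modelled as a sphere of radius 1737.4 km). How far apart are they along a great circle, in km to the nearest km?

With latitudes φ₁ = 23.812°, φ₂ = 2.828° and longitude difference Δλ = -128.640°:
cos c = sin φ₁ sin φ₂ + cos φ₁ cos φ₂ cos Δλ = (0.4037)(0.0493) + (0.9149)(0.9988)(-0.6244) = -0.55065,
so c = arccos(-0.55065) = 2.15394 rad.
Distance = R·c = 1737.4 × 2.1539 ≈ 3742 km.

3742 km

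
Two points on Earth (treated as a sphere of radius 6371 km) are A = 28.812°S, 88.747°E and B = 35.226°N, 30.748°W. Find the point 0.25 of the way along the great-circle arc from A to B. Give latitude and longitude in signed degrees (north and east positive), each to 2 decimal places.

The central angle between A and B is δ = 2.2528 rad.
With f = 0.25, the slerp weights are sin((1−f)δ)/sin δ = 1.2791 and sin(fδ)/sin δ = 0.6878.
Weighted sum of the unit vectors: (1.2791)·(0.0192,0.8760,-0.4819) + (0.6878)·(0.7020,-0.4176,0.5768) = (0.5074, 0.8332, -0.2197).
Converting back: φ = atan2(z, √(x²+y²)) = -12.69°, λ = atan2(y, x) = 58.66°.

-12.69°, 58.66°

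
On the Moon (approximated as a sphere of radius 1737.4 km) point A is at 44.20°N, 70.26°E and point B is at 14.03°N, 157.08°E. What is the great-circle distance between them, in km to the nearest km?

With latitudes φ₁ = 44.200°, φ₂ = 14.030° and longitude difference Δλ = 86.820°:
cos c = sin φ₁ sin φ₂ + cos φ₁ cos φ₂ cos Δλ = (0.6972)(0.2424) + (0.7169)(0.9702)(0.0555) = 0.20760,
so c = arccos(0.20760) = 1.36168 rad.
Distance = R·c = 1737.4 × 1.3617 ≈ 2366 km.

2366 km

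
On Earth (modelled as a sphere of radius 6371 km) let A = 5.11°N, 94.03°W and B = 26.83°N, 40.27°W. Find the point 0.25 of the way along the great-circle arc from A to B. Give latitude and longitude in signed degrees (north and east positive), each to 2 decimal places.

Central angle δ = 0.9696 rad. Interpolating on the sphere with fraction f = 0.25:
P = [sin((1−f)δ)·A + sin(fδ)·B] / sin δ = 0.8061·A + 0.2911·B in Cartesian coordinates,
giving P = (0.1418, -0.9688, 0.2032), i.e. latitude 11.72°, longitude -81.68°.

11.72°, -81.68°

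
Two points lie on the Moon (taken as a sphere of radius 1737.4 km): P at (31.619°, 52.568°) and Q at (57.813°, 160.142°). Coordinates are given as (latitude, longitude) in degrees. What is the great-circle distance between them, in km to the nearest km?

With latitudes φ₁ = 31.619°, φ₂ = 57.813° and longitude difference Δλ = 107.574°:
Haversine: a = sin²(Δφ/2) + cos φ₁ cos φ₂ sin²(Δλ/2) = 0.0513 + (0.8516)(0.5327)(0.6510) = 0.34663.
Central angle c = 2·arcsin(√a) = 1.25904 rad.
Distance = R·c = 1737.4 × 1.2590 ≈ 2187 km.

2187 km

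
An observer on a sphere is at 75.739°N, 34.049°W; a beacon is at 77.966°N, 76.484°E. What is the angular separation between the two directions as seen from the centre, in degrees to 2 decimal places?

21.59°

In radians: φ₁ = 1.3219, φ₂ = 1.3608, Δλ = 110.533° = 1.9292 rad.
cos c = sin φ₁ sin φ₂ + cos φ₁ cos φ₂ cos Δλ = (0.9692)(0.9780) + (0.2463)(0.2085)(-0.3507) = 0.92987,
so c = arccos(0.92987) = 0.37674 rad.
So the angular separation is 21.59°.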